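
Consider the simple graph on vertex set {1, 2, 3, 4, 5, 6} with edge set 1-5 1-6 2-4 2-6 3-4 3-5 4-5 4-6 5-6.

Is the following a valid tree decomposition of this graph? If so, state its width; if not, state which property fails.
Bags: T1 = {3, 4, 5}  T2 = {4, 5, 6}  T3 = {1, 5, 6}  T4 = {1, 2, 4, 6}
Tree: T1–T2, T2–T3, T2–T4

No — bags containing vertex 1 are not connected in the tree.

A tree decomposition must satisfy three properties: every vertex lies in some bag; for every edge, both endpoints lie together in some bag; and for every vertex, the bags containing it form a connected subtree. Here bags containing vertex 1 are not connected in the tree, so the decomposition is invalid.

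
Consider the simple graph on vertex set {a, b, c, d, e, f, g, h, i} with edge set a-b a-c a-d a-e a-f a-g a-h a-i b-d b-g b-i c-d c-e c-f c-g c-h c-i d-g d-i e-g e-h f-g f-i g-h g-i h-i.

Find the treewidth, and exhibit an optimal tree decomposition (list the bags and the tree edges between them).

Treewidth 4.
One optimal decomposition is:
Bags: B1 = {a, c, g, h, i}  B2 = {a, c, e, g, h}  B3 = {a, c, d, g, i}  B4 = {a, c, f, g, i}  B5 = {a, b, d, g, i}
Tree: B1–B2, B1–B3, B3–B4, B3–B5

The largest bag has 5 vertices, giving width 4; this decomposition certifies tw(G) ≤ 4. For the lower bound, the 5 vertices {a, c, e, g, h} are pairwise adjacent, and any tree decomposition puts a clique entirely inside one bag — forcing width ≥ 4. Therefore the treewidth is 4.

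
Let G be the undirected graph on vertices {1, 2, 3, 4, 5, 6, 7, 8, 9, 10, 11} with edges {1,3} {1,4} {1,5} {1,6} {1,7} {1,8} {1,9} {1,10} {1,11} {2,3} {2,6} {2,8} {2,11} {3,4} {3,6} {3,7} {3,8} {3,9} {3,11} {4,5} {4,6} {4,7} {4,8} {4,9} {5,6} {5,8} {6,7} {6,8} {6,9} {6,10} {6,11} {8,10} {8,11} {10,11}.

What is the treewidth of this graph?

4

A width-4 tree decomposition is:
Bags: B1 = {1, 3, 4, 6, 8}  B2 = {1, 3, 6, 8, 11}  B3 = {1, 6, 8, 10, 11}  B4 = {1, 3, 4, 6, 9}  B5 = {2, 3, 6, 8, 11}  B6 = {1, 4, 5, 6, 8}  B7 = {1, 3, 4, 6, 7}
Tree: B1–B2, B2–B3, B1–B4, B2–B5, B1–B6, B1–B7
Every bag has size at most 5, so the width is 5 − 1 = 4 and tw(G) ≤ 4. Conversely, {1, 6, 8, 10, 11} is a clique of size 5, and the vertices of any clique must share a bag in every tree decomposition; so some bag has ≥ 5 vertices and tw(G) ≥ 4. Therefore the treewidth is 4.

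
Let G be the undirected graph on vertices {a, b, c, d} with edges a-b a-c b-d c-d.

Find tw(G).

A width-2 tree decomposition is:
Bags: B1 = {a, b, c}  B2 = {b, c, d}
Tree: B1–B2
Each bag holds 3 vertices, so the decomposition has width 2, which upper-bounds the treewidth. Since b–a–c–d–b is a cycle in G, G is not acyclic. Forests are exactly the graphs of treewidth ≤ 1, so tw(G) ≥ 2. The upper and lower bounds meet at 2, so that is the treewidth.

2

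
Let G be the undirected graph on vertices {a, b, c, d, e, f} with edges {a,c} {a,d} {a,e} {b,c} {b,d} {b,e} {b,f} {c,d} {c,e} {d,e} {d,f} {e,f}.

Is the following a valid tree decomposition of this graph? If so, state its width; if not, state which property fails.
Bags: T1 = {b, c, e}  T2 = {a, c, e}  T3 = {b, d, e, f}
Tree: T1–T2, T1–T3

A tree decomposition must satisfy three properties: every vertex lies in some bag; for every edge, both endpoints lie together in some bag; and for every vertex, the bags containing it form a connected subtree. Here edge (d,c) lies in no bag, so the decomposition is invalid.

No — edge (d,c) lies in no bag.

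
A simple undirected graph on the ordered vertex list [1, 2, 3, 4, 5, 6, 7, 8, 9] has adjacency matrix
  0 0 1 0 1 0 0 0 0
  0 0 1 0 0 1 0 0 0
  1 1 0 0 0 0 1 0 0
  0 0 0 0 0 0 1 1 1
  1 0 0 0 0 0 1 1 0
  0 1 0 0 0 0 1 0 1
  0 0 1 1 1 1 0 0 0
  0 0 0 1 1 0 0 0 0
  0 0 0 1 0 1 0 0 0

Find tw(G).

3

A width-3 tree decomposition is:
Bags: B1 = {1, 2, 3, 5}  B2 = {2, 3, 5, 7}  B3 = {2, 5, 6, 7}  B4 = {5, 6, 7, 8}  B5 = {4, 6, 7, 8}  B6 = {4, 6, 8, 9}
Tree: B1–B2, B2–B3, B3–B4, B4–B5, B5–B6
Every bag has size at most 4, so the width is 4 − 1 = 3 and tw(G) ≤ 3. For the lower bound: the 4 vertex sets {1,2,3}, {5}, {7}, {4,6,8,9} are disjoint, each induces a connected subgraph, and every pair is joined by at least one edge of G. Contracting each set to a single vertex therefore yields K_{4} as a minor, and since treewidth is minor-monotone, tw(G) ≥ tw(K_{4}) = 3. Hence tw(G) = 3 exactly.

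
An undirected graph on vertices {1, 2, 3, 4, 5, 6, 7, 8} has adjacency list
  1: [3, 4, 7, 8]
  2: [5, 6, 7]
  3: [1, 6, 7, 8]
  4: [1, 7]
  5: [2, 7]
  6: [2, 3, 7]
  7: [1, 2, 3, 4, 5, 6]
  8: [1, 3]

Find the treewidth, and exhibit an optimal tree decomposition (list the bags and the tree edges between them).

Treewidth 2.
One optimal decomposition is:
Bags: B1 = {1, 3, 7}  B2 = {3, 6, 7}  B3 = {2, 6, 7}  B4 = {2, 5, 7}  B5 = {1, 3, 8}  B6 = {1, 4, 7}
Tree: B1–B2, B2–B3, B3–B4, B1–B5, B1–B6

The largest bag has 3 vertices, giving width 2; this decomposition certifies tw(G) ≤ 2. Conversely, {1, 3, 8} is a clique of size 3, and the vertices of any clique must share a bag in every tree decomposition; so some bag has ≥ 3 vertices and tw(G) ≥ 2. Combining the bounds, tw(G) = 2.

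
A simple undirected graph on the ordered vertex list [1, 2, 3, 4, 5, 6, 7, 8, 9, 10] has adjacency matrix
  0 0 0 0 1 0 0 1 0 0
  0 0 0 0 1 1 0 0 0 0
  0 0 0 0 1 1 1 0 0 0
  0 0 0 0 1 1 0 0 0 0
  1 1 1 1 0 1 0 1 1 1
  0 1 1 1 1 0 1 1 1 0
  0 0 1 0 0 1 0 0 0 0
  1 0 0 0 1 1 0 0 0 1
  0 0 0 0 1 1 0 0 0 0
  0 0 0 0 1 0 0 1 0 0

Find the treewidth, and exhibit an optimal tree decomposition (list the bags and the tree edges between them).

Treewidth 2.
Bags: B1 = {3, 5, 6}  B2 = {5, 6, 8}  B3 = {1, 5, 8}  B4 = {4, 5, 6}  B5 = {3, 6, 7}  B6 = {5, 8, 10}  B7 = {2, 5, 6}  B8 = {5, 6, 9}
Tree: B1–B2, B2–B3, B2–B4, B1–B5, B2–B6, B1–B7, B7–B8

Every bag has size at most 3, so the width is 3 − 1 = 2 and tw(G) ≤ 2. On the other hand G contains the 3-clique {1, 5, 8}. A clique must lie in a single bag of any decomposition, so no decomposition can have width below 2. Hence tw(G) = 2 exactly.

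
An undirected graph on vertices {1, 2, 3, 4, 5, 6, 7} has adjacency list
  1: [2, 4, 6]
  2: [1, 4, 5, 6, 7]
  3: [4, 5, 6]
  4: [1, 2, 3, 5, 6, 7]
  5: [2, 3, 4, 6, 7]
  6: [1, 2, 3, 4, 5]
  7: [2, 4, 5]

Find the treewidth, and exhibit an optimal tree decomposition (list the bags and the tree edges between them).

Treewidth 3.
One such decomposition:
Bags: B1 = {1, 2, 4, 6}  B2 = {2, 4, 5, 6}  B3 = {2, 4, 5, 7}  B4 = {3, 4, 5, 6}
Tree: B1–B2, B2–B3, B2–B4

The largest bag has 4 vertices, giving width 3; this decomposition certifies tw(G) ≤ 3. For the lower bound, the 4 vertices {1, 2, 4, 6} are pairwise adjacent, and any tree decomposition puts a clique entirely inside one bag — forcing width ≥ 3. The upper and lower bounds meet at 3, so that is the treewidth.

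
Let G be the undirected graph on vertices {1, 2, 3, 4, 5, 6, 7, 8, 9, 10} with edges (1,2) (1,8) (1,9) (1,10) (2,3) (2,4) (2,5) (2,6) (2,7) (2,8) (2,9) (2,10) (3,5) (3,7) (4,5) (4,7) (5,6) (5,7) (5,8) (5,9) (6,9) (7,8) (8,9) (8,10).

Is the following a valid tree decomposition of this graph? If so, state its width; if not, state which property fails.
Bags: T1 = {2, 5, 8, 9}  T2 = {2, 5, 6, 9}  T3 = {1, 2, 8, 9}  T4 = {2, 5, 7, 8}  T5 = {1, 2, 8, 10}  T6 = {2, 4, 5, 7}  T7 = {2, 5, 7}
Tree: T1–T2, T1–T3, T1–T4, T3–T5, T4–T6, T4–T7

A tree decomposition must satisfy three properties: every vertex lies in some bag; for every edge, both endpoints lie together in some bag; and for every vertex, the bags containing it form a connected subtree. Here vertex 3 appears in no bag, so the decomposition is invalid.

No — vertex 3 appears in no bag.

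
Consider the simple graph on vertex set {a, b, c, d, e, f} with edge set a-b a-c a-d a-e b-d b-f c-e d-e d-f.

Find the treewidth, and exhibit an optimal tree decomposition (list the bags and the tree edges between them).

Treewidth 2.
Bags: B1 = {a, d, e}  B2 = {a, b, d}  B3 = {a, c, e}  B4 = {b, d, f}
Tree: B1–B2, B1–B3, B2–B4

Each bag holds 3 vertices, so the decomposition has width 2, which upper-bounds the treewidth. On the other hand G contains the 3-clique {b, d, f}. A clique must lie in a single bag of any decomposition, so no decomposition can have width below 2. Therefore the treewidth is 2.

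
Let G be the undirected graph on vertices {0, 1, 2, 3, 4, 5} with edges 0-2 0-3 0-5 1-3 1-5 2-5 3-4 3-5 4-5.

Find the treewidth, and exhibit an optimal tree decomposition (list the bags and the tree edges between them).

Treewidth 2.
Bags: B1 = {3, 4, 5}  B2 = {1, 3, 5}  B3 = {0, 3, 5}  B4 = {0, 2, 5}
Tree: B1–B2, B1–B3, B3–B4

The largest bag has 3 vertices, giving width 2; this decomposition certifies tw(G) ≤ 2. On the other hand G contains the 3-clique {0, 2, 5}. A clique must lie in a single bag of any decomposition, so no decomposition can have width below 2. Hence tw(G) = 2 exactly.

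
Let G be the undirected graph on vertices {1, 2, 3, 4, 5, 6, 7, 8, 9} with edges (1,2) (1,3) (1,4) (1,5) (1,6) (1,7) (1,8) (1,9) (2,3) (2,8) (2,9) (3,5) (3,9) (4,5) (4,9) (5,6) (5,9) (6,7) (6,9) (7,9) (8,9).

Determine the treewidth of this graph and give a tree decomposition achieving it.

Treewidth 3.
Bags: B1 = {1, 2, 3, 9}  B2 = {1, 3, 5, 9}  B3 = {1, 4, 5, 9}  B4 = {1, 5, 6, 9}  B5 = {1, 2, 8, 9}  B6 = {1, 6, 7, 9}
Tree: B1–B2, B2–B3, B3–B4, B1–B5, B4–B6

Each bag holds 4 vertices, so the decomposition has width 3, which upper-bounds the treewidth. For the lower bound, the 4 vertices {1, 2, 8, 9} are pairwise adjacent, and any tree decomposition puts a clique entirely inside one bag — forcing width ≥ 3. Combining the bounds, tw(G) = 3.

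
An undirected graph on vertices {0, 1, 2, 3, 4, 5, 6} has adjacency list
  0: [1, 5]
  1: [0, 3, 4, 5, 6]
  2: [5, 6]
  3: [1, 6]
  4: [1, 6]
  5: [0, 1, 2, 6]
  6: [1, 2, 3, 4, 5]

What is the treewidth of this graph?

A width-2 tree decomposition is:
Bags: B1 = {1, 3, 6}  B2 = {1, 4, 6}  B3 = {1, 5, 6}  B4 = {0, 1, 5}  B5 = {2, 5, 6}
Tree: B1–B2, B1–B3, B3–B4, B3–B5
Every bag has size at most 3, so the width is 3 − 1 = 2 and tw(G) ≤ 2. For the lower bound, the 3 vertices {0, 1, 5} are pairwise adjacent, and any tree decomposition puts a clique entirely inside one bag — forcing width ≥ 2. Combining the bounds, tw(G) = 2.

2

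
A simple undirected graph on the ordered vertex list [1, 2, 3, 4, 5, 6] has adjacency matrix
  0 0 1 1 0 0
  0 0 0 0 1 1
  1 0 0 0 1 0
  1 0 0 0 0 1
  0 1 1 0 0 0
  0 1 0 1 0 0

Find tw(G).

A width-2 tree decomposition is:
Bags: B1 = {1, 3, 5}  B2 = {1, 4, 5}  B3 = {4, 5, 6}  B4 = {2, 5, 6}
Tree: B1–B2, B2–B3, B3–B4
Every bag has size at most 3, so the width is 3 − 1 = 2 and tw(G) ≤ 2. Since 5–3–1–4–6–2–5 is a cycle in G, G is not acyclic. Forests are exactly the graphs of treewidth ≤ 1, so tw(G) ≥ 2. Hence tw(G) = 2 exactly.

2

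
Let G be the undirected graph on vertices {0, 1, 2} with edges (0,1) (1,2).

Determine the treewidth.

1

A width-1 tree decomposition is:
Bags: B1 = {1, 2}  B2 = {0, 1}
Tree: B1–B2
The largest bag has 2 vertices, giving width 1; this decomposition certifies tw(G) ≤ 1. Any graph with an edge has treewidth ≥ 1, and G has the edge 1–2. The upper and lower bounds meet at 1, so that is the treewidth.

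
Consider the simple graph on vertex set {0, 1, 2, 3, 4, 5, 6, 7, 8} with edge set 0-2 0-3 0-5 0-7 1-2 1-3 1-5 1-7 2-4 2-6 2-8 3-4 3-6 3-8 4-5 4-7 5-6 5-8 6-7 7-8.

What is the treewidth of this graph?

4

A width-4 tree decomposition is:
Bags: B1 = {2, 3, 4, 5, 7}  B2 = {1, 2, 3, 5, 7}  B3 = {2, 3, 5, 6, 7}  B4 = {2, 3, 5, 7, 8}  B5 = {0, 2, 3, 5, 7}
Tree: B1–B2, B2–B3, B3–B4, B4–B5
The largest bag has 5 vertices, giving width 4; this decomposition certifies tw(G) ≤ 4. For the lower bound: the 5 vertex sets {2,4}, {1,3}, {6,7}, {5}, {8} are disjoint, each induces a connected subgraph, and every pair is joined by at least one edge of G. Contracting each set to a single vertex therefore yields K_{5} as a minor, and since treewidth is minor-monotone, tw(G) ≥ tw(K_{5}) = 4. The upper and lower bounds meet at 4, so that is the treewidth.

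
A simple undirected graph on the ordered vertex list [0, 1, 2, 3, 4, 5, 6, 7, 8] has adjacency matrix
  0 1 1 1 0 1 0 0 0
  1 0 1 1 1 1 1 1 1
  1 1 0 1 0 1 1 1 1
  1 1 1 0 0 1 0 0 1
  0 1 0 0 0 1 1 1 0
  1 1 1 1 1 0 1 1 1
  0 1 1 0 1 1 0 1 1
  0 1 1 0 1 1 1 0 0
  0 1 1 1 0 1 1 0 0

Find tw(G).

4

A width-4 tree decomposition is:
Bags: B1 = {1, 2, 5, 6, 8}  B2 = {1, 2, 5, 6, 7}  B3 = {1, 4, 5, 6, 7}  B4 = {1, 2, 3, 5, 8}  B5 = {0, 1, 2, 3, 5}
Tree: B1–B2, B2–B3, B1–B4, B4–B5
Every bag has size at most 5, so the width is 5 − 1 = 4 and tw(G) ≤ 4. Conversely, {0, 1, 2, 3, 5} is a clique of size 5, and the vertices of any clique must share a bag in every tree decomposition; so some bag has ≥ 5 vertices and tw(G) ≥ 4. Therefore the treewidth is 4.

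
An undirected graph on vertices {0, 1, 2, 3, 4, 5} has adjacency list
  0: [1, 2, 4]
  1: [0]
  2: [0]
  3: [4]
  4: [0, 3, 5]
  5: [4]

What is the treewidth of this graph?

A width-1 tree decomposition is:
Bags: B1 = {4, 5}  B2 = {0, 4}  B3 = {3, 4}  B4 = {0, 1}  B5 = {0, 2}
Tree: B1–B2, B2–B3, B2–B4, B2–B5
The largest bag has 2 vertices, giving width 1; this decomposition certifies tw(G) ≤ 1. Since G has at least one edge (e.g. 5–4), it is not an edgeless graph, so tw(G) ≥ 1. Therefore the treewidth is 1.

1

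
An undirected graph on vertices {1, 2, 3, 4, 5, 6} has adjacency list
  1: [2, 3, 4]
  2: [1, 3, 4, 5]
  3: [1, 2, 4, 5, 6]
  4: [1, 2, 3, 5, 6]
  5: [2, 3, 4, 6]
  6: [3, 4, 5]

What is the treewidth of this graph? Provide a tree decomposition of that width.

Treewidth 3.
One such decomposition:
Bags: B1 = {2, 3, 4, 5}  B2 = {1, 2, 3, 4}  B3 = {3, 4, 5, 6}
Tree: B1–B2, B1–B3

Each bag holds 4 vertices, so the decomposition has width 3, which upper-bounds the treewidth. For the lower bound, the 4 vertices {1, 2, 3, 4} are pairwise adjacent, and any tree decomposition puts a clique entirely inside one bag — forcing width ≥ 3. Combining the bounds, tw(G) = 3.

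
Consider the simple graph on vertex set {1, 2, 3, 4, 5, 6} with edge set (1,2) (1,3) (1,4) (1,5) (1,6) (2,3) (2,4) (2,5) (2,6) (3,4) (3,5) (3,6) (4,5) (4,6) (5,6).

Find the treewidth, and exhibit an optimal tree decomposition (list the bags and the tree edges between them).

A single bag containing all 6 vertices is trivially a valid decomposition of width 5. For the lower bound, the 6 vertices {1, 2, 3, 4, 5, 6} are pairwise adjacent, and any tree decomposition puts a clique entirely inside one bag — forcing width ≥ 5. Therefore the treewidth is 5.

Treewidth 5.
Bags: B1 = {1, 2, 3, 4, 5, 6}
Tree: (single bag)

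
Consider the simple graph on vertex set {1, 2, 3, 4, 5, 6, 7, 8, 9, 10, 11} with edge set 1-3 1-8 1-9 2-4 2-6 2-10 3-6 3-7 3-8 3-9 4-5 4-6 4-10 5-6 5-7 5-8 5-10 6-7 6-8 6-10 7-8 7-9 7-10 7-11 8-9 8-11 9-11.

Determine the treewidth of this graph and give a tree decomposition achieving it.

Treewidth 3.
Bags: B1 = {3, 6, 7, 8}  B2 = {5, 6, 7, 8}  B3 = {3, 7, 8, 9}  B4 = {7, 8, 9, 11}  B5 = {1, 3, 8, 9}  B6 = {5, 6, 7, 10}  B7 = {4, 5, 6, 10}  B8 = {2, 4, 6, 10}
Tree: B1–B2, B1–B3, B3–B4, B3–B5, B2–B6, B6–B7, B7–B8

The largest bag has 4 vertices, giving width 3; this decomposition certifies tw(G) ≤ 3. For the lower bound, the 4 vertices {1, 3, 8, 9} are pairwise adjacent, and any tree decomposition puts a clique entirely inside one bag — forcing width ≥ 3. The upper and lower bounds meet at 3, so that is the treewidth.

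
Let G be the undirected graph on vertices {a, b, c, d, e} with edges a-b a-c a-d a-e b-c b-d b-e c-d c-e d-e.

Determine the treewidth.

A width-4 tree decomposition is:
Bags: B1 = {a, b, c, d, e}
Tree: (single bag)
A single bag containing all 5 vertices is trivially a valid decomposition of width 4. For the lower bound, the 5 vertices {a, b, c, d, e} are pairwise adjacent, and any tree decomposition puts a clique entirely inside one bag — forcing width ≥ 4. Hence tw(G) = 4 exactly.

4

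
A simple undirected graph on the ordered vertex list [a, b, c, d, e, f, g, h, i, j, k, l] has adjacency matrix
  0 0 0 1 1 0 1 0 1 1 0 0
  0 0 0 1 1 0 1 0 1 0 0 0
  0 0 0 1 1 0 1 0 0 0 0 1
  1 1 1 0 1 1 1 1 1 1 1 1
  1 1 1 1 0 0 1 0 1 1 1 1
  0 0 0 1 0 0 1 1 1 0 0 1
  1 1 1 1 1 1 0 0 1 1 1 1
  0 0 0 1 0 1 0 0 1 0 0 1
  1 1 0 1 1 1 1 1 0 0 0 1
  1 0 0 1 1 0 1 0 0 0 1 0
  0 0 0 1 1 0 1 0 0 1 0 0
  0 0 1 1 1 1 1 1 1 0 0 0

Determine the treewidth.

A width-4 tree decomposition is:
Bags: B1 = {d, f, h, i, l}  B2 = {d, f, g, i, l}  B3 = {d, e, g, i, l}  B4 = {a, d, e, g, i}  B5 = {a, d, e, g, j}  B6 = {b, d, e, g, i}  B7 = {c, d, e, g, l}  B8 = {d, e, g, j, k}
Tree: B1–B2, B2–B3, B3–B4, B4–B5, B4–B6, B3–B7, B5–B8
Every bag has size at most 5, so the width is 5 − 1 = 4 and tw(G) ≤ 4. Conversely, {a, d, e, g, j} is a clique of size 5, and the vertices of any clique must share a bag in every tree decomposition; so some bag has ≥ 5 vertices and tw(G) ≥ 4. The upper and lower bounds meet at 4, so that is the treewidth.

4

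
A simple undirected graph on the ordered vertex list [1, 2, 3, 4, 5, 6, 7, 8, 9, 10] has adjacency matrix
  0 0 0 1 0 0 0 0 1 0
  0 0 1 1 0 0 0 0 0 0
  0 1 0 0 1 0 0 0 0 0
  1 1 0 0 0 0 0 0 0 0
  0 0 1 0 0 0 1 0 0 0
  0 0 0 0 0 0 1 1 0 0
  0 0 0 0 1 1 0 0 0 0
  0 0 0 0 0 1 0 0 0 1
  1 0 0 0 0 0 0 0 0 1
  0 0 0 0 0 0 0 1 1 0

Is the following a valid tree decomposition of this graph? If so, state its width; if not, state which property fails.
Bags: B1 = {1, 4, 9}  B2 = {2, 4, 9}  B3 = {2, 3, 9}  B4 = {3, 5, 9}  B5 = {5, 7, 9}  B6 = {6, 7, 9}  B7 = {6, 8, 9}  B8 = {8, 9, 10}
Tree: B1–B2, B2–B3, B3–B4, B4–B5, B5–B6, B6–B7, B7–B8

Yes; width 2.

Every vertex of G appears in some bag (union = {1, 2, 3, 4, 5, 6, 7, 8, 9, 10}); every edge is covered by a bag; and for each vertex v the set of bags containing v is connected in the bag tree. The decomposition is therefore valid. The largest bag has 3 vertices, so the width is 2.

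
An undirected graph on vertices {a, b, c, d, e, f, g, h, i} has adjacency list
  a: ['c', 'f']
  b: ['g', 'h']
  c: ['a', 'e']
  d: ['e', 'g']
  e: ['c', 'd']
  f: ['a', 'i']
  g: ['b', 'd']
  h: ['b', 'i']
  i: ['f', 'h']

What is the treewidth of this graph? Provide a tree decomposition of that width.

Treewidth 2.
Bags: B1 = {b, h, i}  B2 = {b, g, i}  B3 = {d, g, i}  B4 = {d, e, i}  B5 = {c, e, i}  B6 = {a, c, i}  B7 = {a, f, i}
Tree: B1–B2, B2–B3, B3–B4, B4–B5, B5–B6, B6–B7

Every bag has size at most 3, so the width is 3 − 1 = 2 and tw(G) ≤ 2. Since i–h–b–g–d–e–c–a–f–i is a cycle in G, G is not acyclic. Forests are exactly the graphs of treewidth ≤ 1, so tw(G) ≥ 2. Hence tw(G) = 2 exactly.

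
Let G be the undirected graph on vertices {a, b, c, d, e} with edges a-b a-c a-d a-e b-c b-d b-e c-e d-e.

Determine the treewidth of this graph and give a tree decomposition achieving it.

Treewidth 3.
One such decomposition:
Bags: B1 = {a, b, d, e}  B2 = {a, b, c, e}
Tree: B1–B2

Each bag holds 4 vertices, so the decomposition has width 3, which upper-bounds the treewidth. For the lower bound, the 4 vertices {a, b, d, e} are pairwise adjacent, and any tree decomposition puts a clique entirely inside one bag — forcing width ≥ 3. Hence tw(G) = 3 exactly.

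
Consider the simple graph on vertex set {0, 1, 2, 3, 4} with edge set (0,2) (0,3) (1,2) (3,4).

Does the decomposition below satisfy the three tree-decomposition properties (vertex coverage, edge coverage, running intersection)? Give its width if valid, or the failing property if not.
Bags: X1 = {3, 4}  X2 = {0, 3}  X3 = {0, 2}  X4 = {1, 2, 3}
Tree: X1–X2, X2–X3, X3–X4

No — bags containing vertex 3 are not connected in the tree.

A tree decomposition must satisfy three properties: every vertex lies in some bag; for every edge, both endpoints lie together in some bag; and for every vertex, the bags containing it form a connected subtree. Here bags containing vertex 3 are not connected in the tree, so the decomposition is invalid.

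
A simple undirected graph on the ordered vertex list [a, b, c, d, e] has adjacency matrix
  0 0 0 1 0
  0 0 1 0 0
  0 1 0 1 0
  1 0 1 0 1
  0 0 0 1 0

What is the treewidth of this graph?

A width-1 tree decomposition is:
Bags: B1 = {d, e}  B2 = {c, d}  B3 = {a, d}  B4 = {b, c}
Tree: B1–B2, B1–B3, B2–B4
Every bag has size at most 2, so the width is 2 − 1 = 1 and tw(G) ≤ 1. Any graph with an edge has treewidth ≥ 1, and G has the edge e–d. Combining the bounds, tw(G) = 1.

1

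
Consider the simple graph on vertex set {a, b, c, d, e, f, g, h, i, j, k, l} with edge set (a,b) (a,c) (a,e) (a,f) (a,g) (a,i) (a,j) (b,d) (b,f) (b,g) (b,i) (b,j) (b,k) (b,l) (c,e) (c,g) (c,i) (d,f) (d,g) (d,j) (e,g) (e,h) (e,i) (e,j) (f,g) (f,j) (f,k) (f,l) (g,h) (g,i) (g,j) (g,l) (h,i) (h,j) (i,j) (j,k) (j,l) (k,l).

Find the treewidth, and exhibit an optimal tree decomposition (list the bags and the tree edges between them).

Treewidth 4.
One optimal decomposition is:
Bags: B1 = {a, b, g, i, j}  B2 = {a, b, f, g, j}  B3 = {b, f, g, j, l}  B4 = {a, e, g, i, j}  B5 = {b, f, j, k, l}  B6 = {e, g, h, i, j}  B7 = {a, c, e, g, i}  B8 = {b, d, f, g, j}
Tree: B1–B2, B2–B3, B1–B4, B3–B5, B4–B6, B4–B7, B3–B8

The largest bag has 5 vertices, giving width 4; this decomposition certifies tw(G) ≤ 4. Conversely, {e, g, h, i, j} is a clique of size 5, and the vertices of any clique must share a bag in every tree decomposition; so some bag has ≥ 5 vertices and tw(G) ≥ 4. Hence tw(G) = 4 exactly.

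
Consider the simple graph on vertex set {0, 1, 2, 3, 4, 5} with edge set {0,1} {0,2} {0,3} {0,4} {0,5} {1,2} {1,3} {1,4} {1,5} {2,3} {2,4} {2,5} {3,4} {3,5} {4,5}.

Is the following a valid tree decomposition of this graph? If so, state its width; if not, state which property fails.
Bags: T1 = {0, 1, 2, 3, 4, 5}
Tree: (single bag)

Yes; width 5.

Every vertex of G appears in some bag (union = {0, 1, 2, 3, 4, 5}); every edge is covered by a bag; and for each vertex v the set of bags containing v is connected in the bag tree. The decomposition is therefore valid. The largest bag has 6 vertices, so the width is 5.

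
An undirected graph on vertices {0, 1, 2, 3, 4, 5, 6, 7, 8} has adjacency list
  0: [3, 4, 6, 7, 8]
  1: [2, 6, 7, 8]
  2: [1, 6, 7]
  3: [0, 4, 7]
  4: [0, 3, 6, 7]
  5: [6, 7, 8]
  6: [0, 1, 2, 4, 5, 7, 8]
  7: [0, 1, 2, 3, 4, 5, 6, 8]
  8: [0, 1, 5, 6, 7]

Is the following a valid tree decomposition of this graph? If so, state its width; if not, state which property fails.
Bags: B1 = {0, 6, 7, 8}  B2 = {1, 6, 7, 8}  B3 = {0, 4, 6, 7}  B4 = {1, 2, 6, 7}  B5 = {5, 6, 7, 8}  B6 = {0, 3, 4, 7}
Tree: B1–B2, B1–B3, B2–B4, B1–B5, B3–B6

Yes; width 3.

Checking the three conditions: (i) the bags cover all of {0, 1, 2, 3, 4, 5, 6, 7, 8}; (ii) for each edge, some bag contains both endpoints; (iii) the bags containing any fixed vertex form a subtree. All hold, so the decomposition is valid with width 4 − 1 = 3.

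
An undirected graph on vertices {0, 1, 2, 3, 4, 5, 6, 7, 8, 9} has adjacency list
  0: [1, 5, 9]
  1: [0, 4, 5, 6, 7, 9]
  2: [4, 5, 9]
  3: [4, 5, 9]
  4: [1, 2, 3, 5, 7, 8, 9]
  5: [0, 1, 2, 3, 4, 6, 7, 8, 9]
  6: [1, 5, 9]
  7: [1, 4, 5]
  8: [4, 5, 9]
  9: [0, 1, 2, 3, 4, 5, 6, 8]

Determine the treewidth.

A width-3 tree decomposition is:
Bags: B1 = {4, 5, 8, 9}  B2 = {2, 4, 5, 9}  B3 = {1, 4, 5, 9}  B4 = {1, 5, 6, 9}  B5 = {0, 1, 5, 9}  B6 = {1, 4, 5, 7}  B7 = {3, 4, 5, 9}
Tree: B1–B2, B1–B3, B3–B4, B3–B5, B3–B6, B1–B7
The largest bag has 4 vertices, giving width 3; this decomposition certifies tw(G) ≤ 3. On the other hand G contains the 4-clique {0, 1, 5, 9}. A clique must lie in a single bag of any decomposition, so no decomposition can have width below 3. The upper and lower bounds meet at 3, so that is the treewidth.

3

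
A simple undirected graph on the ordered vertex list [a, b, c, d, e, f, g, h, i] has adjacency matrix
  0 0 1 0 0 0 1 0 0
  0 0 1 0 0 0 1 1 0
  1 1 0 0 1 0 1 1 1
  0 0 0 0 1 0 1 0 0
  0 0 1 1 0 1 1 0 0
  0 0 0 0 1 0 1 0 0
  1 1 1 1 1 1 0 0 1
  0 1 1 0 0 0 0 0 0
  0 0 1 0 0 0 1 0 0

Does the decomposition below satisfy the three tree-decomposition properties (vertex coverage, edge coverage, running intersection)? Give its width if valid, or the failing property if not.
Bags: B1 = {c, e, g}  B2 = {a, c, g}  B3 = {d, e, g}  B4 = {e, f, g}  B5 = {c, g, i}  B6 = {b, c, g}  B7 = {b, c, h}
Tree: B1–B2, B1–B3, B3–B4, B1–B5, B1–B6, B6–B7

Yes; width 2.

Vertex coverage: the bags together contain {a, b, c, d, e, f, g, h, i}, the full vertex set. Edge coverage: each edge of G has both endpoints in at least one bag. Running intersection: for every vertex, the bags containing it form a connected subtree. All three properties hold, so this is a valid tree decomposition of width max|bag| − 1 = 2, and hence tw(G) ≤ 2.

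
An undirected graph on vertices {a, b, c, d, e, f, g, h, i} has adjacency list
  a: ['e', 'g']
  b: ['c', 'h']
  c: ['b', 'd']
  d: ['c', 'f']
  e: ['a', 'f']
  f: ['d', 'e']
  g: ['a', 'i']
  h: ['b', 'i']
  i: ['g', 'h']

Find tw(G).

A width-2 tree decomposition is:
Bags: B1 = {b, h, i}  B2 = {b, g, i}  B3 = {a, b, g}  B4 = {a, b, e}  B5 = {b, e, f}  B6 = {b, d, f}  B7 = {b, c, d}
Tree: B1–B2, B2–B3, B3–B4, B4–B5, B5–B6, B6–B7
Every bag has size at most 3, so the width is 3 − 1 = 2 and tw(G) ≤ 2. Since b–h–i–g–a–e–f–d–c–b is a cycle in G, G is not acyclic. Forests are exactly the graphs of treewidth ≤ 1, so tw(G) ≥ 2. Therefore the treewidth is 2.

2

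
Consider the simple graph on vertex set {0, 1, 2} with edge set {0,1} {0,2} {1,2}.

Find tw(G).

2

A width-2 tree decomposition is:
Bags: B1 = {0, 1, 2}
Tree: (single bag)
A single bag containing all 3 vertices is trivially a valid decomposition of width 2. On the other hand G contains the 3-clique {0, 1, 2}. A clique must lie in a single bag of any decomposition, so no decomposition can have width below 2. The upper and lower bounds meet at 2, so that is the treewidth.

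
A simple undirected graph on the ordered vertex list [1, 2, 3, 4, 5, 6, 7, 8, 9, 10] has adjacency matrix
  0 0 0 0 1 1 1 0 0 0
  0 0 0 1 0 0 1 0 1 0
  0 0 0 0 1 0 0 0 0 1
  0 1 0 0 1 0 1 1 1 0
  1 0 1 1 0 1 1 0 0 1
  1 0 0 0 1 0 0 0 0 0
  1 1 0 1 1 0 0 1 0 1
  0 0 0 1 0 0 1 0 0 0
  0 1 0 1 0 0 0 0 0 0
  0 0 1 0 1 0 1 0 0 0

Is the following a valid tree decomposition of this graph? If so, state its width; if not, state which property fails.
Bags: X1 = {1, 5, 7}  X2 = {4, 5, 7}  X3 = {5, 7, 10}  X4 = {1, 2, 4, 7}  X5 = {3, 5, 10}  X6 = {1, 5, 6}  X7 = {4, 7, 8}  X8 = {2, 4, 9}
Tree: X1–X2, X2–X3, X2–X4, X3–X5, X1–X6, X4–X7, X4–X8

No — bags containing vertex 1 are not connected in the tree.

A tree decomposition must satisfy three properties: every vertex lies in some bag; for every edge, both endpoints lie together in some bag; and for every vertex, the bags containing it form a connected subtree. Here bags containing vertex 1 are not connected in the tree, so the decomposition is invalid.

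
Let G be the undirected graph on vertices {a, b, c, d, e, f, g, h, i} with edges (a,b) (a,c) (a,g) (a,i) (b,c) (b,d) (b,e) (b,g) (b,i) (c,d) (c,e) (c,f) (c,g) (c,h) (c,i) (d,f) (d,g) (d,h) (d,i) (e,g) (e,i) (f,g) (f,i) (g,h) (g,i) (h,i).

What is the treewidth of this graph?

A width-4 tree decomposition is:
Bags: B1 = {b, c, e, g, i}  B2 = {b, c, d, g, i}  B3 = {c, d, f, g, i}  B4 = {c, d, g, h, i}  B5 = {a, b, c, g, i}
Tree: B1–B2, B2–B3, B2–B4, B2–B5
Each bag holds 5 vertices, so the decomposition has width 4, which upper-bounds the treewidth. On the other hand G contains the 5-clique {c, d, g, h, i}. A clique must lie in a single bag of any decomposition, so no decomposition can have width below 4. The upper and lower bounds meet at 4, so that is the treewidth.

4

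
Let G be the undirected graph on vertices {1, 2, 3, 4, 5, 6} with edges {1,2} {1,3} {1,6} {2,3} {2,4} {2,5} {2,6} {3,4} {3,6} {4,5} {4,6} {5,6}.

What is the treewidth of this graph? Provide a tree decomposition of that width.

The largest bag has 4 vertices, giving width 3; this decomposition certifies tw(G) ≤ 3. For the lower bound, the 4 vertices {1, 2, 3, 6} are pairwise adjacent, and any tree decomposition puts a clique entirely inside one bag — forcing width ≥ 3. The upper and lower bounds meet at 3, so that is the treewidth.

Treewidth 3.
One such decomposition:
Bags: B1 = {1, 2, 3, 6}  B2 = {2, 3, 4, 6}  B3 = {2, 4, 5, 6}
Tree: B1–B2, B2–B3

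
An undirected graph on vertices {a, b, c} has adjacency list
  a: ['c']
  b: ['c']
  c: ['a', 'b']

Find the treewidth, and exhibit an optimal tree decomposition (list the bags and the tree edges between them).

Treewidth 1.
One optimal decomposition is:
Bags: B1 = {b, c}  B2 = {a, c}
Tree: B1–B2

Each bag holds 2 vertices, so the decomposition has width 1, which upper-bounds the treewidth. Any graph with an edge has treewidth ≥ 1, and G has the edge c–b. The upper and lower bounds meet at 1, so that is the treewidth.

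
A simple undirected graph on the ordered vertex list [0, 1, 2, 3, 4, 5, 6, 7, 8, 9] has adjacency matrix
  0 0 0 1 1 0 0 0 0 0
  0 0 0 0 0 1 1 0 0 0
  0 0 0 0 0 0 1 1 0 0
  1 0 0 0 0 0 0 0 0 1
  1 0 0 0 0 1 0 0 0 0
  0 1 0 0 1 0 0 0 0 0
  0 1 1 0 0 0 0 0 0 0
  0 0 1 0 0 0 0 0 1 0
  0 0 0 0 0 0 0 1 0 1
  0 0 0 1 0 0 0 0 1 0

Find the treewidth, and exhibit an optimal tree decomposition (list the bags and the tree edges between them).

The largest bag has 3 vertices, giving width 2; this decomposition certifies tw(G) ≤ 2. The edges 6–2–7–8–9–3–0–4–5–1–6 form a cycle, so G is not a tree and its treewidth is at least 2. The upper and lower bounds meet at 2, so that is the treewidth.

Treewidth 2.
One such decomposition:
Bags: B1 = {2, 6, 7}  B2 = {6, 7, 8}  B3 = {6, 8, 9}  B4 = {3, 6, 9}  B5 = {0, 3, 6}  B6 = {0, 4, 6}  B7 = {4, 5, 6}  B8 = {1, 5, 6}
Tree: B1–B2, B2–B3, B3–B4, B4–B5, B5–B6, B6–B7, B7–B8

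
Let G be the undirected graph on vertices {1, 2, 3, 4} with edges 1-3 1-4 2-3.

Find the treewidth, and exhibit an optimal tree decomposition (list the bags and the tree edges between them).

Treewidth 1.
Bags: B1 = {2, 3}  B2 = {1, 3}  B3 = {1, 4}
Tree: B1–B2, B2–B3

Every bag has size at most 2, so the width is 2 − 1 = 1 and tw(G) ≤ 1. Any graph with an edge has treewidth ≥ 1, and G has the edge 2–3. The upper and lower bounds meet at 1, so that is the treewidth.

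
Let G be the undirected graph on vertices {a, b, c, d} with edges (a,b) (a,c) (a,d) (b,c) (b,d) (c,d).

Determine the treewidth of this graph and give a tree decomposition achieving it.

A single bag containing all 4 vertices is trivially a valid decomposition of width 3. For the lower bound, the 4 vertices {a, b, c, d} are pairwise adjacent, and any tree decomposition puts a clique entirely inside one bag — forcing width ≥ 3. The upper and lower bounds meet at 3, so that is the treewidth.

Treewidth 3.
Bags: B1 = {a, b, c, d}
Tree: (single bag)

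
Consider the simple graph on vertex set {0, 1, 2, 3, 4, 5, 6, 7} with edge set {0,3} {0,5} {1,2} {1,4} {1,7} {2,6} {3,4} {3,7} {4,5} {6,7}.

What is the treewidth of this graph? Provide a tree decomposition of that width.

Each bag holds 3 vertices, so the decomposition has width 2, which upper-bounds the treewidth. Since 0–5–4–3–0 is a cycle in G, G is not acyclic. Forests are exactly the graphs of treewidth ≤ 1, so tw(G) ≥ 2. Therefore the treewidth is 2.

Treewidth 2.
One such decomposition:
Bags: B1 = {0, 3, 5}  B2 = {3, 4, 5}  B3 = {3, 4, 7}  B4 = {1, 4, 7}  B5 = {1, 6, 7}  B6 = {1, 2, 6}
Tree: B1–B2, B2–B3, B3–B4, B4–B5, B5–B6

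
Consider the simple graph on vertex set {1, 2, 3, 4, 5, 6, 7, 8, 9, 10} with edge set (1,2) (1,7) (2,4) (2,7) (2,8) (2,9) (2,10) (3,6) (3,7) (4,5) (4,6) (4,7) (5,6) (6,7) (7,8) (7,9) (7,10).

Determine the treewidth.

2

A width-2 tree decomposition is:
Bags: B1 = {2, 7, 10}  B2 = {2, 4, 7}  B3 = {1, 2, 7}  B4 = {2, 7, 9}  B5 = {4, 6, 7}  B6 = {4, 5, 6}  B7 = {2, 7, 8}  B8 = {3, 6, 7}
Tree: B1–B2, B1–B3, B2–B4, B2–B5, B5–B6, B2–B7, B5–B8
Each bag holds 3 vertices, so the decomposition has width 2, which upper-bounds the treewidth. For the lower bound, the 3 vertices {4, 5, 6} are pairwise adjacent, and any tree decomposition puts a clique entirely inside one bag — forcing width ≥ 2. Combining the bounds, tw(G) = 2.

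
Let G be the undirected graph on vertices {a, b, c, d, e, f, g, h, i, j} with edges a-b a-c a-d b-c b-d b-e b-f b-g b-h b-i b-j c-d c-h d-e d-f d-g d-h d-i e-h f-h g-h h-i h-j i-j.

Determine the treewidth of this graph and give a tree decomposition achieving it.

Treewidth 3.
One such decomposition:
Bags: B1 = {b, d, h, i}  B2 = {b, h, i, j}  B3 = {b, d, f, h}  B4 = {b, c, d, h}  B5 = {b, d, e, h}  B6 = {b, d, g, h}  B7 = {a, b, c, d}
Tree: B1–B2, B1–B3, B1–B4, B4–B5, B1–B6, B4–B7

Every bag has size at most 4, so the width is 4 − 1 = 3 and tw(G) ≤ 3. Conversely, {b, d, f, h} is a clique of size 4, and the vertices of any clique must share a bag in every tree decomposition; so some bag has ≥ 4 vertices and tw(G) ≥ 3. The upper and lower bounds meet at 3, so that is the treewidth.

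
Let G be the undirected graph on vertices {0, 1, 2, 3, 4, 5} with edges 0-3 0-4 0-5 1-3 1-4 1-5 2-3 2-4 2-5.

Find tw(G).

A width-3 tree decomposition is:
Bags: B1 = {0, 1, 2, 4}  B2 = {0, 1, 2, 5}  B3 = {0, 1, 2, 3}
Tree: B1–B2, B2–B3
Every bag has size at most 4, so the width is 4 − 1 = 3 and tw(G) ≤ 3. For the lower bound: the 4 vertex sets {0,4}, {2,5}, {1}, {3} are disjoint, each induces a connected subgraph, and every pair is joined by at least one edge of G. Contracting each set to a single vertex therefore yields K_{4} as a minor, and since treewidth is minor-monotone, tw(G) ≥ tw(K_{4}) = 3. Therefore the treewidth is 3.

3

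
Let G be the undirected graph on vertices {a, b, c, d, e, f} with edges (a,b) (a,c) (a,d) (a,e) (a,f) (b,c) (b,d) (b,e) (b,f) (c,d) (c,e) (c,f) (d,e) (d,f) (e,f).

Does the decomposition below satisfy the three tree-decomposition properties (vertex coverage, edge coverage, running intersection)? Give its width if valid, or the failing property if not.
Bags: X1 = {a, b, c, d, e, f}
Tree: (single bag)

Yes; width 5.

Vertex coverage: the bags together contain {a, b, c, d, e, f}, the full vertex set. Edge coverage: each edge of G has both endpoints in at least one bag. Running intersection: for every vertex, the bags containing it form a connected subtree. All three properties hold, so this is a valid tree decomposition of width max|bag| − 1 = 5, and hence tw(G) ≤ 5.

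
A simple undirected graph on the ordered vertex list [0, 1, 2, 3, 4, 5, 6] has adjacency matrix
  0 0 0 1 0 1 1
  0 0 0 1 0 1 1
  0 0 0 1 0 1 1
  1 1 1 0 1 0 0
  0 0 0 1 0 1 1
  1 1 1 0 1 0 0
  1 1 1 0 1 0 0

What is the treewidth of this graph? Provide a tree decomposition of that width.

Treewidth 3.
One optimal decomposition is:
Bags: B1 = {2, 3, 5, 6}  B2 = {3, 4, 5, 6}  B3 = {0, 3, 5, 6}  B4 = {1, 3, 5, 6}
Tree: B1–B2, B2–B3, B3–B4

The largest bag has 4 vertices, giving width 3; this decomposition certifies tw(G) ≤ 3. For the lower bound: the 4 vertex sets {2,3}, {4,6}, {5}, {0} are disjoint, each induces a connected subgraph, and every pair is joined by at least one edge of G. Contracting each set to a single vertex therefore yields K_{4} as a minor, and since treewidth is minor-monotone, tw(G) ≥ tw(K_{4}) = 3. Combining the bounds, tw(G) = 3.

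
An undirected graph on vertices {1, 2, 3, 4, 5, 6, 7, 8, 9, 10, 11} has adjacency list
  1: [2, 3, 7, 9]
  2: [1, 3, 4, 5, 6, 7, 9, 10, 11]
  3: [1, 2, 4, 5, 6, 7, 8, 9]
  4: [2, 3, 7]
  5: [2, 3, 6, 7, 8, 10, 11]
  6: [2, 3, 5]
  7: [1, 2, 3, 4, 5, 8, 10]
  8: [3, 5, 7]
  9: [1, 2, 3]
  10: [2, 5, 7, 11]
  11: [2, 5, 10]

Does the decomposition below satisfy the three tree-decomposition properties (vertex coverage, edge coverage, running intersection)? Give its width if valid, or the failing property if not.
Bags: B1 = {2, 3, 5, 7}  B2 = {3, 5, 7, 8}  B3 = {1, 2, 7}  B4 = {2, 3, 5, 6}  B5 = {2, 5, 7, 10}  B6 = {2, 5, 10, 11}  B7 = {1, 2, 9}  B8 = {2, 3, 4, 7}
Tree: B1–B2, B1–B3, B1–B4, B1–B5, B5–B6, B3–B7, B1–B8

A tree decomposition must satisfy three properties: every vertex lies in some bag; for every edge, both endpoints lie together in some bag; and for every vertex, the bags containing it form a connected subtree. Here edge (3,1) lies in no bag, so the decomposition is invalid.

No — edge (3,1) lies in no bag.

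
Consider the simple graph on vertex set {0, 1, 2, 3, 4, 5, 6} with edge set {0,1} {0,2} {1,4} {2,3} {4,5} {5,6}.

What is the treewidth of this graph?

1

A width-1 tree decomposition is:
Bags: B1 = {2, 3}  B2 = {0, 2}  B3 = {0, 1}  B4 = {1, 4}  B5 = {4, 5}  B6 = {5, 6}
Tree: B1–B2, B2–B3, B3–B4, B4–B5, B5–B6
Each bag holds 2 vertices, so the decomposition has width 1, which upper-bounds the treewidth. G has an edge, so its treewidth is at least 1. Hence tw(G) = 1 exactly.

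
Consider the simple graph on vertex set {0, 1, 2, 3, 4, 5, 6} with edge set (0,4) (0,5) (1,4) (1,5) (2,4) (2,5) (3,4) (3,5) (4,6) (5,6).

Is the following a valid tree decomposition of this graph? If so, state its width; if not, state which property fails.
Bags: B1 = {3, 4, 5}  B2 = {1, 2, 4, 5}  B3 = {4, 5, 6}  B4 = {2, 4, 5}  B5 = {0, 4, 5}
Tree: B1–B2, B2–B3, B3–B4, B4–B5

No — bags containing vertex 2 are not connected in the tree.

A tree decomposition must satisfy three properties: every vertex lies in some bag; for every edge, both endpoints lie together in some bag; and for every vertex, the bags containing it form a connected subtree. Here bags containing vertex 2 are not connected in the tree, so the decomposition is invalid.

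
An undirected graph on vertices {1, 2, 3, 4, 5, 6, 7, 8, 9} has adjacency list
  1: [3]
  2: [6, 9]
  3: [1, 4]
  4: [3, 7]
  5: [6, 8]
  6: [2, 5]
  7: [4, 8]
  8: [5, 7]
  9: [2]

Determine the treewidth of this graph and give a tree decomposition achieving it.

Every bag has size at most 2, so the width is 2 − 1 = 1 and tw(G) ≤ 1. Any graph with an edge has treewidth ≥ 1, and G has the edge 9–2. Hence tw(G) = 1 exactly.

Treewidth 1.
Bags: B1 = {2, 9}  B2 = {2, 6}  B3 = {5, 6}  B4 = {5, 8}  B5 = {7, 8}  B6 = {4, 7}  B7 = {3, 4}  B8 = {1, 3}
Tree: B1–B2, B2–B3, B3–B4, B4–B5, B5–B6, B6–B7, B7–B8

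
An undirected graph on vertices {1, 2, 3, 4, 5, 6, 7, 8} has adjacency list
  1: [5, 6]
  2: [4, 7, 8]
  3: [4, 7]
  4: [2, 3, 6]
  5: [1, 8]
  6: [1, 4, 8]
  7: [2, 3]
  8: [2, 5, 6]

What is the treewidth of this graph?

2

A width-2 tree decomposition is:
Bags: B1 = {3, 4, 7}  B2 = {2, 4, 7}  B3 = {2, 4, 6}  B4 = {2, 6, 8}  B5 = {1, 6, 8}  B6 = {1, 5, 8}
Tree: B1–B2, B2–B3, B3–B4, B4–B5, B5–B6
The largest bag has 3 vertices, giving width 2; this decomposition certifies tw(G) ≤ 2. The edges 3–7–2–4–3 form a cycle, so G is not a tree and its treewidth is at least 2. Therefore the treewidth is 2.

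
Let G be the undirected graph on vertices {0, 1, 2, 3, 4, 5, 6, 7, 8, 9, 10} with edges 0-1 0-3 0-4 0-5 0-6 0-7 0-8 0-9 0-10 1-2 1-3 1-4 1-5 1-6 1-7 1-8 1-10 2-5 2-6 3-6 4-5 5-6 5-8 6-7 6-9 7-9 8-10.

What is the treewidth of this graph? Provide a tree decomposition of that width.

Every bag has size at most 4, so the width is 4 − 1 = 3 and tw(G) ≤ 3. Conversely, {0, 1, 8, 10} is a clique of size 4, and the vertices of any clique must share a bag in every tree decomposition; so some bag has ≥ 4 vertices and tw(G) ≥ 3. Combining the bounds, tw(G) = 3.

Treewidth 3.
One such decomposition:
Bags: B1 = {1, 2, 5, 6}  B2 = {0, 1, 5, 6}  B3 = {0, 1, 6, 7}  B4 = {0, 1, 3, 6}  B5 = {0, 6, 7, 9}  B6 = {0, 1, 4, 5}  B7 = {0, 1, 5, 8}  B8 = {0, 1, 8, 10}
Tree: B1–B2, B2–B3, B3–B4, B3–B5, B2–B6, B6–B7, B7–B8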